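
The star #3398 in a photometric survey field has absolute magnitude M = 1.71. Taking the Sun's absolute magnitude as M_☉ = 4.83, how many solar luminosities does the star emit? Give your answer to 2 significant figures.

L/L_☉ ≈ 18

M − M_☉ = 1.71 − 4.83 = -3.120
L/L_☉ = 10^(−0.4 (M − M_☉)) = 10^1.248 = 17.70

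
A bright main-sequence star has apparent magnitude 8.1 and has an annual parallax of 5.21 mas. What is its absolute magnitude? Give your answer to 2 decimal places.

M ≈ 1.68

p = 5.21 mas = 5.21×10^-3″ → d = 1/p = 191.9 pc
5 log₁₀(d/10 pc) = 5 log₁₀(191.9) − 5 = 6.416
M = m − 5 log₁₀(d/10) = 8.1 − 6.416 = 1.684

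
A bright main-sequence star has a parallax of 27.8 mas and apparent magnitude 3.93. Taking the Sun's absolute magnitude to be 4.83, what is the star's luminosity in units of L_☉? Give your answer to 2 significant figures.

L/L_☉ ≈ 30

d = 1/p = 1000/27.8 mas = 35.97 pc
M = m − 5 log₁₀ d + 5 = 3.93 − 5·1.5560 + 5 = 1.150
M − M_☉ = 1.150 − 4.83 = -3.680
L/L_☉ = 10^(−0.4 × -3.680) = 29.64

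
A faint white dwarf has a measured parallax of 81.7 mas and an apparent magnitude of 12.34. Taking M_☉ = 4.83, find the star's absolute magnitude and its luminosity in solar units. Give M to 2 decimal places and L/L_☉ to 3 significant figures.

d = 1/p = 1000/81.7 mas = 12.24 pc
M = m − 5 log₁₀ d + 5 = 12.34 − 5·1.0878 + 5 = 11.901
M − M_☉ = 11.901 − 4.83 = 7.071
L/L_☉ = 10^(−0.4 × 7.071) = 1.484×10^-3

M ≈ 11.90; L/L_☉ ≈ 1.48×10^-3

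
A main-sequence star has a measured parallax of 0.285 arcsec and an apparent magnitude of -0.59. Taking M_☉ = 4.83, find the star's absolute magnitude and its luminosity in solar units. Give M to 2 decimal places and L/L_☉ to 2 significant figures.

M ≈ 1.68; L/L_☉ ≈ 18

d = 1/p = 1/0.285″ = 3.509 pc
M = m − 5 log₁₀ d + 5 = -0.59 − 5·0.5452 + 5 = 1.684
M − M_☉ = 1.684 − 4.83 = -3.146
L/L_☉ = 10^(−0.4 × -3.146) = 18.13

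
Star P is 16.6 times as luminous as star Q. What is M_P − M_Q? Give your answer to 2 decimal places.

M_P − M_Q ≈ -3.05

Pogson: ΔM = −2.5 log₁₀(ratio) = −2.5 log₁₀(16.6) = −2.5 × 1.2201 = -3.050
Star P is brighter, so it has the smaller magnitude: the difference is negative.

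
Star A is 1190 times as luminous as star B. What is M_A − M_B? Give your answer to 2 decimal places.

M_A − M_B ≈ -7.69

Pogson: ΔM = −2.5 log₁₀(ratio) = −2.5 log₁₀(1190) = −2.5 × 3.0755 = -7.689
Star A is brighter, so it has the smaller magnitude: the difference is negative.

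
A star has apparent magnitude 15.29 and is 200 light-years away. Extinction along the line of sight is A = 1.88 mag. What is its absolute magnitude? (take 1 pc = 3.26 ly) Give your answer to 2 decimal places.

M ≈ 9.47

d = 200 ly / 3.26 = 61.35 pc
5 log₁₀(d/10 pc) = 5 log₁₀(61.35) − 5 = 3.939
M = m − 5 log₁₀(d/10) − A = 15.29 − 3.939 − 1.88 = 9.471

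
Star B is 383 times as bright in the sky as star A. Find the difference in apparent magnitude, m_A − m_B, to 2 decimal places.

Pogson: Δm = −2.5 log₁₀(ratio) = −2.5 log₁₀(383) = −2.5 × 2.5832 = -6.458
Star B is brighter so has the smaller magnitude: m_A − m_B is positive.

m_A − m_B ≈ 6.46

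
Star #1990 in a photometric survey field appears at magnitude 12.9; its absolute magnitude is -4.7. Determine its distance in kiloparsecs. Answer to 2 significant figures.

d ≈ 33 kpc

μ = m − M = 17.600
m − M = 5 log₁₀ d − 5
log₁₀ d = (m − M)/5 + 1 = 4.5200
d = 10^4.5200 = 33110 pc
= 33.11 kpc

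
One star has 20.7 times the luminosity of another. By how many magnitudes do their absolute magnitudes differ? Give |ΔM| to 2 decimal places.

|ΔM| ≈ 3.29

Pogson: ΔM = −2.5 log₁₀(ratio) = −2.5 log₁₀(20.7) = −2.5 × 1.3160 = -3.290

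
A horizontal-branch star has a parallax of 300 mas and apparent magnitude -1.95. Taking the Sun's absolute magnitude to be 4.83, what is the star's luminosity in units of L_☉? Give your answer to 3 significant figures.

L/L_☉ ≈ 57.2

d = 1/p = 1000/300 mas = 3.333 pc
M = m − 5 log₁₀ d + 5 = -1.95 − 5·0.5229 + 5 = 0.436
M − M_☉ = 0.436 − 4.83 = -4.394
L/L_☉ = 10^(−0.4 × -4.394) = 57.25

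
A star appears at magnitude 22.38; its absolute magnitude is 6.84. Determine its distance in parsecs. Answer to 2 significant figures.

d ≈ 13000 pc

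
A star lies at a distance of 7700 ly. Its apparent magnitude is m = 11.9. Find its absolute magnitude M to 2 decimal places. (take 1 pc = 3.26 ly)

M ≈ 0.03

d = 7700 ly / 3.26 = 2362 pc
5 log₁₀(d/10 pc) = 5 log₁₀(2362) − 5 = 11.866
M = m − 5 log₁₀(d/10) = 11.9 − 11.866 = 0.034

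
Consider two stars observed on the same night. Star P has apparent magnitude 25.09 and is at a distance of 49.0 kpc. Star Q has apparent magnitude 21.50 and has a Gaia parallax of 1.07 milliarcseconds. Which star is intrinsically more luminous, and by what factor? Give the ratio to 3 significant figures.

Star P is more luminous, by a factor of 101.

Star P: d = 49.0 kpc = 49000 pc
Star P: M = m − 5 log₁₀ d + 5 = 25.09 − 5·4.6902 + 5 = 6.639
Star Q: p = 1.07 mas = 1.07×10^-3″ → d = 1/p = 934.6 pc
Star Q: M = m − 5 log₁₀ d + 5 = 21.50 − 5·2.9706 + 5 = 11.647
ΔM = M_P − M_Q = 6.639 − (11.647) = -5.008; smaller M is more luminous → Star P.
L ratio = 10^(0.4 |ΔM|) = 10^2.003 = 100.7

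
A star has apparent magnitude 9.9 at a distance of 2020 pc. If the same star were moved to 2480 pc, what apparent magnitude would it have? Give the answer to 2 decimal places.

Flux ∝ 1/d², so Δm = 5 log₁₀(d₂/d₁) = 5 log₁₀(2480/2020) = 0.446
m₂ = m₁ + Δm = 9.9 + (0.446) = 10.346

m ≈ 10.35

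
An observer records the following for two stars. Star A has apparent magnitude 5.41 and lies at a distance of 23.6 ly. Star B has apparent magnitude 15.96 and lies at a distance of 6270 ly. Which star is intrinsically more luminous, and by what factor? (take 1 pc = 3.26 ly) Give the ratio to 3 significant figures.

Star B is more luminous, by a factor of 4.25.

Star A: d = 23.6 ly / 3.26 = 7.239 pc
Star A: M = m − 5 log₁₀ d + 5 = 5.41 − 5·0.8597 + 5 = 6.112
Star B: d = 6270 ly / 3.26 = 1923 pc
Star B: M = m − 5 log₁₀ d + 5 = 15.96 − 5·3.2840 + 5 = 4.540
ΔM = M_A − M_B = 6.112 − (4.540) = 1.572; smaller M is more luminous → Star B.
L ratio = 10^(0.4 |ΔM|) = 10^0.629 = 4.253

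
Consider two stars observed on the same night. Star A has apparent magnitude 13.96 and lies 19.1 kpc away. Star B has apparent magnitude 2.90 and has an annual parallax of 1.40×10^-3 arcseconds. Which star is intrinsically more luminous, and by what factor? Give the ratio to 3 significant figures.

Star B is more luminous, by a factor of 37.1.

Star A: d = 19.1 kpc = 19100 pc
Star A: M = m − 5 log₁₀ d + 5 = 13.96 − 5·4.2810 + 5 = -2.445
Star B: d = 1/p = 1/1.40×10^-3″ = 714.3 pc
Star B: M = m − 5 log₁₀ d + 5 = 2.90 − 5·2.8539 + 5 = -6.369
ΔM = M_A − M_B = -2.445 − (-6.369) = 3.924; smaller M is more luminous → Star B.
L ratio = 10^(0.4 |ΔM|) = 10^1.570 = 37.13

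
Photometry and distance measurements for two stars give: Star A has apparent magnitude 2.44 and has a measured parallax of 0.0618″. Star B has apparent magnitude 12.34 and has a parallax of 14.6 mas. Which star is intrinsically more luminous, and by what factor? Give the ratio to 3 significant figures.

Star A is more luminous, by a factor of 509.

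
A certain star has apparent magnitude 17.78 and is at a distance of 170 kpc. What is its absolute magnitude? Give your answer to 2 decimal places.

d = 170 kpc = 170000 pc
5 log₁₀(d/10 pc) = 5 log₁₀(170000) − 5 = 21.152
M = m − 5 log₁₀(d/10) = 17.78 − 21.152 = -3.372

M ≈ -3.37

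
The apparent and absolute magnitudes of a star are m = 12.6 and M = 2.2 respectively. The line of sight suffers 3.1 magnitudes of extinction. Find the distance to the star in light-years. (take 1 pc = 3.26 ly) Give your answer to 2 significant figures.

d ≈ 940 ly

m − M = 5 log₁₀(d/10 pc) + A  ⇒  12.6 − (2.2) − 3.1 = 5 log₁₀(d/10)
7.300 = 5 log₁₀(d/10)
log₁₀ d = (m − M − A)/5 + 1 = 2.4600
d = 10^2.4600 = 288.4 pc
= 940.2 ly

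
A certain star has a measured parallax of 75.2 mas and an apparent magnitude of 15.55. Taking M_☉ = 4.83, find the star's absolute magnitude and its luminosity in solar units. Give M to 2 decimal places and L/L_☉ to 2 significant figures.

M ≈ 14.93; L/L_☉ ≈ 9.1×10^-5

d = 1/p = 1000/75.2 mas = 13.30 pc
M = m − 5 log₁₀ d + 5 = 15.55 − 5·1.1238 + 5 = 14.931
M − M_☉ = 14.931 − 4.83 = 10.101
L/L_☉ = 10^(−0.4 × 10.101) = 9.111×10^-5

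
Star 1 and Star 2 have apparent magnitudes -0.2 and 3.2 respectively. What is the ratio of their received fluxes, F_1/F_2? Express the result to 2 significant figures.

Δm = -0.2 − (3.2) = -3.4
Flux ratio = 10^(−0.4 Δm) = 10^(−0.4 × -3.4) = 10^1.360 = 22.91

F_1/F_2 ≈ 23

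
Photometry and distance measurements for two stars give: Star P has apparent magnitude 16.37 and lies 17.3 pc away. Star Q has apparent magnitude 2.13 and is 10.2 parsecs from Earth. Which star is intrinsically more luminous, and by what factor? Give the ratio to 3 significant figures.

Star Q is more luminous, by a factor of 173000.

Star P: M = m − 5 log₁₀ d + 5 = 16.37 − 5·1.2380 + 5 = 15.180
Star Q: M = m − 5 log₁₀ d + 5 = 2.13 − 5·1.0086 + 5 = 2.087
ΔM = M_P − M_Q = 15.180 − (2.087) = 13.093; smaller M is more luminous → Star Q.
L ratio = 10^(0.4 |ΔM|) = 10^5.237 = 172600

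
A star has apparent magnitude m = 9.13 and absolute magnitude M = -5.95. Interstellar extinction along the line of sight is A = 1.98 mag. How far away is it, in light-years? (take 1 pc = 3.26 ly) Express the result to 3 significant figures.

m − M = 5 log₁₀(d/10 pc) + A  ⇒  9.13 − (-5.95) − 1.98 = 5 log₁₀(d/10)
13.100 = 5 log₁₀(d/10)
log₁₀ d = (m − M − A)/5 + 1 = 3.6200
d = 10^3.6200 = 4169 pc
= 13590 ly

d ≈ 13600 ly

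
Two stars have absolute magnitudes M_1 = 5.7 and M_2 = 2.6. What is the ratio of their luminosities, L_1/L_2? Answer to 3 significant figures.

L_1/L_2 ≈ 0.0575

ΔM = M_1 − M_2 = 3.1
L_1/L_2 = 10^(−0.4 ΔM) = 10^-1.240 = 0.05754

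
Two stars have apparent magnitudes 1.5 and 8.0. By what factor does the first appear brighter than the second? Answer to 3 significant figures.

398

Δm = 1.5 − (8.0) = -6.5
Flux ratio = 10^(−0.4 Δm) = 10^(−0.4 × -6.5) = 10^2.600 = 398.1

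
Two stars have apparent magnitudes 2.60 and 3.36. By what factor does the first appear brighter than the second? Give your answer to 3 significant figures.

2.01

Magnitude difference = -0.76
Flux ratio = 10^(−0.4 Δm) = 10^(−0.4 × -0.76) = 10^0.304 = 2.014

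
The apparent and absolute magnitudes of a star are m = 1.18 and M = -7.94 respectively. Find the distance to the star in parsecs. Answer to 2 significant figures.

d ≈ 670 pc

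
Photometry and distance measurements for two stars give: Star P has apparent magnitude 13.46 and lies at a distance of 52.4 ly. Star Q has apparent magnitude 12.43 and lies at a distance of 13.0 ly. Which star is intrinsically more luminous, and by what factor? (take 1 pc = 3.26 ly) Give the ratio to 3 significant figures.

Star P: d = 52.4 ly / 3.26 = 16.07 pc
Star P: M = m − 5 log₁₀ d + 5 = 13.46 − 5·1.2061 + 5 = 12.429
Star Q: d = 13.0 ly / 3.26 = 3.988 pc
Star Q: M = m − 5 log₁₀ d + 5 = 12.43 − 5·0.6007 + 5 = 14.426
ΔM = M_P − M_Q = 12.429 − (14.426) = -1.997; smaller M is more luminous → Star P.
L ratio = 10^(0.4 |ΔM|) = 10^0.799 = 6.292

Star P is more luminous, by a factor of 6.29.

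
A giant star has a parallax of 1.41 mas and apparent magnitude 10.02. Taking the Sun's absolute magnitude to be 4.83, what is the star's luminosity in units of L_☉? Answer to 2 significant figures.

d = 1/p = 1000/1.41 mas = 709.2 pc
M = m − 5 log₁₀ d + 5 = 10.02 − 5·2.8508 + 5 = 0.766
M − M_☉ = 0.766 − 4.83 = -4.064
L/L_☉ = 10^(−0.4 × -4.064) = 42.22

L/L_☉ ≈ 42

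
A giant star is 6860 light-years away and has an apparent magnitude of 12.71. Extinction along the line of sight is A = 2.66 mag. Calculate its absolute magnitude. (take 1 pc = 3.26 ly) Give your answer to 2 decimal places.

M ≈ -1.57

d = 6860 ly / 3.26 = 2104 pc
5 log₁₀(d/10 pc) = 5 log₁₀(2104) − 5 = 11.616
M = m − 5 log₁₀(d/10) − A = 12.71 − 11.616 − 2.66 = -1.566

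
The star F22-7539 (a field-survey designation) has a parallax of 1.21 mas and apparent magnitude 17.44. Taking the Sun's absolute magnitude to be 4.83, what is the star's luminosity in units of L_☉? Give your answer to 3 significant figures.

d = 1/p = 1000/1.21 mas = 826.4 pc
M = m − 5 log₁₀ d + 5 = 17.44 − 5·2.9172 + 5 = 7.854
M − M_☉ = 7.854 − 4.83 = 3.024
L/L_☉ = 10^(−0.4 × 3.024) = 0.06172

L/L_☉ ≈ 0.0617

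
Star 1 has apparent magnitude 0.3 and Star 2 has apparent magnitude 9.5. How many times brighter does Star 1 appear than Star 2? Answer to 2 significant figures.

4800

Magnitude difference = -9.2
Flux ratio = 10^(−0.4 Δm) = 10^(−0.4 × -9.2) = 10^3.680 = 4786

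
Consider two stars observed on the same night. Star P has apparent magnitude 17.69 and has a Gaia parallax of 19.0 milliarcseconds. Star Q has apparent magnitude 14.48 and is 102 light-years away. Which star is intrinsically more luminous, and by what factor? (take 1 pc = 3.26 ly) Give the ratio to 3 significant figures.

Star P: p = 19.0 mas = 0.0190″ → d = 1/p = 52.63 pc
Star P: M = m − 5 log₁₀ d + 5 = 17.69 − 5·1.7212 + 5 = 14.084
Star Q: d = 102 ly / 3.26 = 31.29 pc
Star Q: M = m − 5 log₁₀ d + 5 = 14.48 − 5·1.4954 + 5 = 12.003
ΔM = M_P − M_Q = 14.084 − (12.003) = 2.081; smaller M is more luminous → Star Q.
L ratio = 10^(0.4 |ΔM|) = 10^0.832 = 6.796

Star Q is more luminous, by a factor of 6.80.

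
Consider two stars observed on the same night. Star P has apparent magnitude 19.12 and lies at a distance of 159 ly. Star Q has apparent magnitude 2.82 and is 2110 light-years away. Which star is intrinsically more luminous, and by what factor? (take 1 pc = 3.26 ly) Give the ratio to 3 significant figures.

Star Q is more luminous, by a factor of 5.83×10^8.

Star P: d = 159 ly / 3.26 = 48.77 pc
Star P: M = m − 5 log₁₀ d + 5 = 19.12 − 5·1.6882 + 5 = 15.679
Star Q: d = 2110 ly / 3.26 = 647.2 pc
Star Q: M = m − 5 log₁₀ d + 5 = 2.82 − 5·2.8111 + 5 = -6.235
ΔM = M_P − M_Q = 15.679 − (-6.235) = 21.914; smaller M is more luminous → Star Q.
L ratio = 10^(0.4 |ΔM|) = 10^8.766 = 5.831×10^8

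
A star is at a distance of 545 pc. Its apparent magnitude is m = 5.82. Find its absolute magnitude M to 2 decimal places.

5 log₁₀(d/10 pc) = 5 log₁₀(545.0) − 5 = 8.682
M = m − 5 log₁₀(d/10) = 5.82 − 8.682 = -2.862

M ≈ -2.86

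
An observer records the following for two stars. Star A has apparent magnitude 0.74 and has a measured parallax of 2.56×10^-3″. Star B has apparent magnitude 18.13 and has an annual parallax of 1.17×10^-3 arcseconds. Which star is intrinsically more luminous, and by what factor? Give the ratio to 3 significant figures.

Star A: d = 1/p = 1/2.56×10^-3″ = 390.6 pc
Star A: M = m − 5 log₁₀ d + 5 = 0.74 − 5·2.5918 + 5 = -7.219
Star B: d = 1/p = 1/1.17×10^-3″ = 854.7 pc
Star B: M = m − 5 log₁₀ d + 5 = 18.13 − 5·2.9318 + 5 = 8.471
ΔM = M_A − M_B = -7.219 − (8.471) = -15.690; smaller M is more luminous → Star A.
L ratio = 10^(0.4 |ΔM|) = 10^6.276 = 1.888×10^6

Star A is more luminous, by a factor of 1.89×10^6.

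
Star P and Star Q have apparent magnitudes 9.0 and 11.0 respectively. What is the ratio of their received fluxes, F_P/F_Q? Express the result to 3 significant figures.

F_P/F_Q ≈ 6.31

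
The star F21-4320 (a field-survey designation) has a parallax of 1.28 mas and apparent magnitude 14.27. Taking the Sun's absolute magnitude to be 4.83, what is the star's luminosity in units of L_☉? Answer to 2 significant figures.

d = 1/p = 1000/1.28 mas = 781.2 pc
M = m − 5 log₁₀ d + 5 = 14.27 − 5·2.8928 + 5 = 4.806
M − M_☉ = 4.806 − 4.83 = -0.024
L/L_☉ = 10^(−0.4 × -0.024) = 1.022

L/L_☉ ≈ 1.0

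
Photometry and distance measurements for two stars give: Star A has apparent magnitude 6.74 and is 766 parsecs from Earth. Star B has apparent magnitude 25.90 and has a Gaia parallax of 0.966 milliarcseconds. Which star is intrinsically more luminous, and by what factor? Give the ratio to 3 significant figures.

Star A is more luminous, by a factor of 2.53×10^7.

Star A: M = m − 5 log₁₀ d + 5 = 6.74 − 5·2.8842 + 5 = -2.681
Star B: p = 0.966 mas = 9.66×10^-4″ → d = 1/p = 1035 pc
Star B: M = m − 5 log₁₀ d + 5 = 25.90 − 5·3.0150 + 5 = 15.825
ΔM = M_A − M_B = -2.681 − (15.825) = -18.506; smaller M is more luminous → Star A.
L ratio = 10^(0.4 |ΔM|) = 10^7.402 = 2.526×10^7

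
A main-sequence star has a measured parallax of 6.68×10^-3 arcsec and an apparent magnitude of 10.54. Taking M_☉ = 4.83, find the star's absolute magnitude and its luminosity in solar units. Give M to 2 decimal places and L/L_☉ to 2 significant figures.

M ≈ 4.66; L/L_☉ ≈ 1.2

d = 1/p = 1/6.68×10^-3″ = 149.7 pc
M = m − 5 log₁₀ d + 5 = 10.54 − 5·2.1752 + 5 = 4.664
M − M_☉ = 4.664 − 4.83 = -0.166
L/L_☉ = 10^(−0.4 × -0.166) = 1.165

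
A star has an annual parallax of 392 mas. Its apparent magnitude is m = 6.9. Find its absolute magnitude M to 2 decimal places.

M ≈ 9.87

p = 392 mas = 0.392″ → d = 1/p = 2.551 pc
5 log₁₀(d/10 pc) = 5 log₁₀(2.551) − 5 = -2.966
M = m − 5 log₁₀(d/10) = 6.9 + 2.966 = 9.866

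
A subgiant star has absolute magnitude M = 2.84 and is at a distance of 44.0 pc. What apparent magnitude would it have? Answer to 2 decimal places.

m = M + 5 log₁₀ d − 5 = 2.84 + 5·1.6435 − 5 = 6.057

m ≈ 6.06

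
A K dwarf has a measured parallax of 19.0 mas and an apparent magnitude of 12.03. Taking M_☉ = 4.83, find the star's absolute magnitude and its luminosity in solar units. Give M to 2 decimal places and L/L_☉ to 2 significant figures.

M ≈ 8.42; L/L_☉ ≈ 0.037

d = 1/p = 1000/19.0 mas = 52.63 pc
M = m − 5 log₁₀ d + 5 = 12.03 − 5·1.7212 + 5 = 8.424
M − M_☉ = 8.424 − 4.83 = 3.594
L/L_☉ = 10^(−0.4 × 3.594) = 0.03652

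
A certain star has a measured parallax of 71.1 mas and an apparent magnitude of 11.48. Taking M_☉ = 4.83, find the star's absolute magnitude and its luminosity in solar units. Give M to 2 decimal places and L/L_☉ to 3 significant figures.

d = 1/p = 1000/71.1 mas = 14.06 pc
M = m − 5 log₁₀ d + 5 = 11.48 − 5·1.1481 + 5 = 10.739
M − M_☉ = 10.739 − 4.83 = 5.909
L/L_☉ = 10^(−0.4 × 5.909) = 4.328×10^-3

M ≈ 10.74; L/L_☉ ≈ 4.33×10^-3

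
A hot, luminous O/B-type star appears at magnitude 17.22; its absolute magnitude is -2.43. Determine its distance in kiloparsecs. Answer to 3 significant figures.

μ = m − M = 19.650
m − M = 5 log₁₀ d − 5
log₁₀ d = (m − M)/5 + 1 = 4.9300
d = 10^4.9300 = 85110 pc
= 85.11 kpc

d ≈ 85.1 kpc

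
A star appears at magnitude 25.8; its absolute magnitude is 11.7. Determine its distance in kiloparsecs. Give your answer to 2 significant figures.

d ≈ 6.6 kpc

Distance modulus: m − M = 25.8 − (11.7) = 14.100
m − M = 5 log₁₀ d − 5
log₁₀ d = (m − M)/5 + 1 = 3.8200
d = 10^3.8200 = 6607 pc
= 6.607 kpc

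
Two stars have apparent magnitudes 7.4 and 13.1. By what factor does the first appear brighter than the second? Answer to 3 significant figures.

Magnitude difference = -5.7
Flux ratio = 10^(−0.4 Δm) = 10^(−0.4 × -5.7) = 10^2.280 = 190.5

191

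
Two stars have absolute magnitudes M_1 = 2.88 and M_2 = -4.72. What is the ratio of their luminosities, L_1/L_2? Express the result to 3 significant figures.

L_1/L_2 ≈ 9.12×10^-4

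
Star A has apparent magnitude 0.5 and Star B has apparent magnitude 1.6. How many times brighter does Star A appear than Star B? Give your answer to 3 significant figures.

2.75

Magnitude difference = -1.1
Flux ratio = 10^(−0.4 Δm) = 10^(−0.4 × -1.1) = 10^0.440 = 2.754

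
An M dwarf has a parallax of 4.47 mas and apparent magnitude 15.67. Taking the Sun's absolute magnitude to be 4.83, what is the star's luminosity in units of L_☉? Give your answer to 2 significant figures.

L/L_☉ ≈ 0.023

d = 1/p = 1000/4.47 mas = 223.7 pc
M = m − 5 log₁₀ d + 5 = 15.67 − 5·2.3497 + 5 = 8.922
M − M_☉ = 8.922 − 4.83 = 4.092
L/L_☉ = 10^(−0.4 × 4.092) = 0.02309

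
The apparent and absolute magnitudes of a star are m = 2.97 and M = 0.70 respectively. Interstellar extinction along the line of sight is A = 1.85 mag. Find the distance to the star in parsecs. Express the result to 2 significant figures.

d ≈ 12 pc

m − M = 5 log₁₀(d/10 pc) + A  ⇒  2.97 − (0.70) − 1.85 = 5 log₁₀(d/10)
0.420 = 5 log₁₀(d/10)
log₁₀ d = (m − M − A)/5 + 1 = 1.0840
d = 10^1.0840 = 12.13 pc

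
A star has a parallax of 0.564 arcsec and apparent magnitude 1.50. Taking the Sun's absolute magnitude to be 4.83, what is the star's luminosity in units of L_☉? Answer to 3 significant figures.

L/L_☉ ≈ 0.675

d = 1/p = 1/0.564″ = 1.773 pc
M = m − 5 log₁₀ d + 5 = 1.50 − 5·0.2487 + 5 = 5.256
M − M_☉ = 5.256 − 4.83 = 0.426
L/L_☉ = 10^(−0.4 × 0.426) = 0.6752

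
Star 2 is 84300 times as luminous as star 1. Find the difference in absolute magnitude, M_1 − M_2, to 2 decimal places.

Pogson: ΔM = −2.5 log₁₀(ratio) = −2.5 log₁₀(84300) = −2.5 × 4.9258 = -12.315
Star 2 is brighter so has the smaller magnitude: M_1 − M_2 is positive.

M_1 − M_2 ≈ 12.31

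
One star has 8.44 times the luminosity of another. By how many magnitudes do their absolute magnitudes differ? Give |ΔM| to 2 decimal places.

|ΔM| ≈ 2.32

Pogson: ΔM = −2.5 log₁₀(ratio) = −2.5 log₁₀(8.44) = −2.5 × 0.9263 = -2.316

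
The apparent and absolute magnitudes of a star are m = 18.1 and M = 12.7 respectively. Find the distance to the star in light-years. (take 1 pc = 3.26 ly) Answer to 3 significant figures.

Distance modulus: m − M = 18.1 − (12.7) = 5.400
m − M = 5 log₁₀ d − 5
log₁₀ d = (m − M)/5 + 1 = 2.0800
d = 10^2.0800 = 120.2 pc
= 391.9 ly

d ≈ 392 ly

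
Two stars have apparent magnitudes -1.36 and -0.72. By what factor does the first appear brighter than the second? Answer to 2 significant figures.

1.8

Δm = -1.36 − (-0.72) = -0.64
Flux ratio = 10^(−0.4 Δm) = 10^(−0.4 × -0.64) = 10^0.256 = 1.803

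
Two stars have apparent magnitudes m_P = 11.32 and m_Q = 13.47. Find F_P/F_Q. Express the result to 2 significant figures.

F_P/F_Q ≈ 7.2

Δm = 11.32 − (13.47) = -2.15
Flux ratio = 10^(−0.4 Δm) = 10^(−0.4 × -2.15) = 10^0.860 = 7.244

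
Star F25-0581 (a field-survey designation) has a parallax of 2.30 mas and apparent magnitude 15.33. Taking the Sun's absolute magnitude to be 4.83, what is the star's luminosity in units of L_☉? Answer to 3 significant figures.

d = 1/p = 1000/2.30 mas = 434.8 pc
M = m − 5 log₁₀ d + 5 = 15.33 − 5·2.6383 + 5 = 7.139
M − M_☉ = 7.139 − 4.83 = 2.309
L/L_☉ = 10^(−0.4 × 2.309) = 0.1193

L/L_☉ ≈ 0.119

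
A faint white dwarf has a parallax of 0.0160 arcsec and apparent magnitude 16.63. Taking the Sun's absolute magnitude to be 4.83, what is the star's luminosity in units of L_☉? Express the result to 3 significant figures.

L/L_☉ ≈ 7.44×10^-4

d = 1/p = 1/0.0160″ = 62.50 pc
M = m − 5 log₁₀ d + 5 = 16.63 − 5·1.7959 + 5 = 12.651
M − M_☉ = 12.651 − 4.83 = 7.821
L/L_☉ = 10^(−0.4 × 7.821) = 7.443×10^-4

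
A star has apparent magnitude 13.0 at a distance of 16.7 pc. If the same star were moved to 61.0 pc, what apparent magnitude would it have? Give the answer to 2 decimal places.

m ≈ 15.81

Flux ∝ 1/d², so Δm = 5 log₁₀(d₂/d₁) = 5 log₁₀(61.0/16.7) = 2.813
m₂ = m₁ + Δm = 13.0 + (2.813) = 15.813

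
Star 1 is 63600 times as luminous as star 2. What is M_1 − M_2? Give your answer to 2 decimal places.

M_1 − M_2 ≈ -12.01

Pogson: ΔM = −2.5 log₁₀(ratio) = −2.5 log₁₀(63600) = −2.5 × 4.8035 = -12.009
Star 1 is brighter, so it has the smaller magnitude: the difference is negative.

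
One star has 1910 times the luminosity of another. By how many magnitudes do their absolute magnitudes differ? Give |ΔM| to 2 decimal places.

Pogson: ΔM = −2.5 log₁₀(ratio) = −2.5 log₁₀(1910) = −2.5 × 3.2810 = -8.203

|ΔM| ≈ 8.20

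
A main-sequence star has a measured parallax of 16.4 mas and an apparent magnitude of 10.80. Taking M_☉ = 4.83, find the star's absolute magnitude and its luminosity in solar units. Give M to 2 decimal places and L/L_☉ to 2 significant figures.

d = 1/p = 1000/16.4 mas = 60.98 pc
M = m − 5 log₁₀ d + 5 = 10.80 − 5·1.7852 + 5 = 6.874
M − M_☉ = 6.874 − 4.83 = 2.044
L/L_☉ = 10^(−0.4 × 2.044) = 0.1522

M ≈ 6.87; L/L_☉ ≈ 0.15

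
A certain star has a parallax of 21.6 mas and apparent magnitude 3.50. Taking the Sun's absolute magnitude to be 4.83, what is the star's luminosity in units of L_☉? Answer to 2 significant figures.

L/L_☉ ≈ 73

d = 1/p = 1000/21.6 mas = 46.30 pc
M = m − 5 log₁₀ d + 5 = 3.50 − 5·1.6655 + 5 = 0.172
M − M_☉ = 0.172 − 4.83 = -4.658
L/L_☉ = 10^(−0.4 × -4.658) = 72.96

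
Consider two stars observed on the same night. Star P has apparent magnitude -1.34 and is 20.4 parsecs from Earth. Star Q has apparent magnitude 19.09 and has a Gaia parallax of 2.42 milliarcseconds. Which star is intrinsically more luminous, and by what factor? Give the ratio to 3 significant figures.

Star P is more luminous, by a factor of 362000.

Star P: M = m − 5 log₁₀ d + 5 = -1.34 − 5·1.3096 + 5 = -2.888
Star Q: p = 2.42 mas = 2.42×10^-3″ → d = 1/p = 413.2 pc
Star Q: M = m − 5 log₁₀ d + 5 = 19.09 − 5·2.6162 + 5 = 11.009
ΔM = M_P − M_Q = -2.888 − (11.009) = -13.897; smaller M is more luminous → Star P.
L ratio = 10^(0.4 |ΔM|) = 10^5.559 = 362200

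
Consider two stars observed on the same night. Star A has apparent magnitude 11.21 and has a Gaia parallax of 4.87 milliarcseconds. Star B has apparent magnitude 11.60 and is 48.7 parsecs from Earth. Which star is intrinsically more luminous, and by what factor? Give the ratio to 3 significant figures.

Star A is more luminous, by a factor of 25.5.

Star A: p = 4.87 mas = 4.87×10^-3″ → d = 1/p = 205.3 pc
Star A: M = m − 5 log₁₀ d + 5 = 11.21 − 5·2.3125 + 5 = 4.648
Star B: M = m − 5 log₁₀ d + 5 = 11.60 − 5·1.6875 + 5 = 8.162
ΔM = M_A − M_B = 4.648 − (8.162) = -3.515; smaller M is more luminous → Star A.
L ratio = 10^(0.4 |ΔM|) = 10^1.406 = 25.46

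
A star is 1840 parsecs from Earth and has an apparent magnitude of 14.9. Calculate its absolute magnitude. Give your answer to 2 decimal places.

5 log₁₀(d/10 pc) = 5 log₁₀(1840) − 5 = 11.324
M = m − 5 log₁₀(d/10) = 14.9 − 11.324 = 3.576

M ≈ 3.58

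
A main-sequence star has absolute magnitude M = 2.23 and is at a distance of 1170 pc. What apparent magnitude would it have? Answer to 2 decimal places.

m = M + 5 log₁₀ d − 5 = 2.23 + 5·3.0682 − 5 = 12.571

m ≈ 12.57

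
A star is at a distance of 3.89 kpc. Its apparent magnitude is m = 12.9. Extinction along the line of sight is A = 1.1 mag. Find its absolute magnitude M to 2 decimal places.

d = 3.89 kpc = 3890 pc
5 log₁₀(d/10 pc) = 5 log₁₀(3890) − 5 = 12.950
M = m − 5 log₁₀(d/10) − A = 12.9 − 12.950 − 1.1 = -1.150

M ≈ -1.15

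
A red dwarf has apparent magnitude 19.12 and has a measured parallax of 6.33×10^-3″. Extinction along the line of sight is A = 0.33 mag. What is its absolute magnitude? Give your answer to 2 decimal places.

d = 1/p = 1/6.33×10^-3″ = 158.0 pc
5 log₁₀(d/10 pc) = 5 log₁₀(158.0) − 5 = 5.993
M = m − 5 log₁₀(d/10) − A = 19.12 − 5.993 − 0.33 = 12.797

M ≈ 12.80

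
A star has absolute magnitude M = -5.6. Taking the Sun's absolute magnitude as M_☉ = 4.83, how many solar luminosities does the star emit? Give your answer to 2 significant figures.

M − M_☉ = -5.6 − 4.83 = -10.430
L/L_☉ = 10^(−0.4 (M − M_☉)) = 10^4.172 = 14860

L/L_☉ ≈ 15000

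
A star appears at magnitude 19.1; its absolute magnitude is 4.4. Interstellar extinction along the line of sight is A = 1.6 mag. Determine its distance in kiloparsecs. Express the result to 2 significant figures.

d ≈ 4.2 kpc

m − M = 5 log₁₀(d/10 pc) + A  ⇒  19.1 − (4.4) − 1.6 = 5 log₁₀(d/10)
13.100 = 5 log₁₀(d/10)
log₁₀ d = (m − M − A)/5 + 1 = 3.6200
d = 10^3.6200 = 4169 pc
= 4.169 kpc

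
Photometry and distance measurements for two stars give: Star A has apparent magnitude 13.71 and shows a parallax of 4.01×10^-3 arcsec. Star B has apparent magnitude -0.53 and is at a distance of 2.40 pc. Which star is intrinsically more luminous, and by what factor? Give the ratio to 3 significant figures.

Star B is more luminous, by a factor of 46.0.

Star A: d = 1/p = 1/4.01×10^-3″ = 249.4 pc
Star A: M = m − 5 log₁₀ d + 5 = 13.71 − 5·2.3969 + 5 = 6.726
Star B: M = m − 5 log₁₀ d + 5 = -0.53 − 5·0.3802 + 5 = 2.569
ΔM = M_A − M_B = 6.726 − (2.569) = 4.157; smaller M is more luminous → Star B.
L ratio = 10^(0.4 |ΔM|) = 10^1.663 = 46.00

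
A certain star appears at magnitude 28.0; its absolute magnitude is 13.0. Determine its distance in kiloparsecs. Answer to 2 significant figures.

d ≈ 10 kpc

Distance modulus: m − M = 28.0 − (13.0) = 15.000
m − M = 5 log₁₀ d − 5
log₁₀ d = (m − M)/5 + 1 = 4.0000
d = 10^4.0000 = 10000 pc
= 10.00 kpc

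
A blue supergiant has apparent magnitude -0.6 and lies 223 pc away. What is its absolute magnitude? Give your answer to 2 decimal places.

M ≈ -7.34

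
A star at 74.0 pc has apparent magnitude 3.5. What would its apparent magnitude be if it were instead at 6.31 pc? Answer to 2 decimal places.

Flux ∝ 1/d², so Δm = 5 log₁₀(d₂/d₁) = 5 log₁₀(6.31/74.0) = -5.346
m₂ = m₁ + Δm = 3.5 + (-5.346) = -1.846

m ≈ -1.85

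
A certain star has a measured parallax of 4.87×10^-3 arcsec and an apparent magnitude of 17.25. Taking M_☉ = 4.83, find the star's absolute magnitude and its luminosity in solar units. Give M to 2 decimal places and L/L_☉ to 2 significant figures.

d = 1/p = 1/4.87×10^-3″ = 205.3 pc
M = m − 5 log₁₀ d + 5 = 17.25 − 5·2.3125 + 5 = 10.688
M − M_☉ = 10.688 − 4.83 = 5.858
L/L_☉ = 10^(−0.4 × 5.858) = 4.539×10^-3

M ≈ 10.69; L/L_☉ ≈ 4.5×10^-3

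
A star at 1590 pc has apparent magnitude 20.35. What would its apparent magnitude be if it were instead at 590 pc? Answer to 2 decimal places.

m ≈ 18.20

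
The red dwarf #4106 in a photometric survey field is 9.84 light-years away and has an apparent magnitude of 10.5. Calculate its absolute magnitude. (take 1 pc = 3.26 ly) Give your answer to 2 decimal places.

d = 9.84 ly / 3.26 = 3.018 pc
5 log₁₀(d/10 pc) = 5 log₁₀(3.018) − 5 = -2.601
M = m − 5 log₁₀(d/10) = 10.5 + 2.601 = 13.101

M ≈ 13.10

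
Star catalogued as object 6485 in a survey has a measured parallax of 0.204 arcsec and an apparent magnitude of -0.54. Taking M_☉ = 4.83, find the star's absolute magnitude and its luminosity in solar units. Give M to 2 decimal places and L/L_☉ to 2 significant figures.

M ≈ 1.01; L/L_☉ ≈ 34

d = 1/p = 1/0.204″ = 4.902 pc
M = m − 5 log₁₀ d + 5 = -0.54 − 5·0.6904 + 5 = 1.008
M − M_☉ = 1.008 − 4.83 = -3.822
L/L_☉ = 10^(−0.4 × -3.822) = 33.79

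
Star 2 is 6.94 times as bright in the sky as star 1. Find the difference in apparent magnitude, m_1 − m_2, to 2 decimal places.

Pogson: Δm = −2.5 log₁₀(ratio) = −2.5 log₁₀(6.94) = −2.5 × 0.8414 = -2.103
Star 2 is brighter so has the smaller magnitude: m_1 − m_2 is positive.

m_1 − m_2 ≈ 2.10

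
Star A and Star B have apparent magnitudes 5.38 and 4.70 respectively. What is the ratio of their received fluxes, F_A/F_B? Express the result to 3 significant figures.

F_A/F_B ≈ 0.535

Magnitude difference = 0.68
Flux ratio = 10^(−0.4 Δm) = 10^(−0.4 × 0.68) = 10^-0.272 = 0.5346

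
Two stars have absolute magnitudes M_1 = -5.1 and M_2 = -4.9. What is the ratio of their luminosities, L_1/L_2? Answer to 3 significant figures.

L_1/L_2 ≈ 1.20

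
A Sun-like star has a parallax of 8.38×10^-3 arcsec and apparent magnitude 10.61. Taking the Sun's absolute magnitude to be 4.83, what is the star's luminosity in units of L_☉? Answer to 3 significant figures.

d = 1/p = 1/8.38×10^-3″ = 119.3 pc
M = m − 5 log₁₀ d + 5 = 10.61 − 5·2.0768 + 5 = 5.226
M − M_☉ = 5.226 − 4.83 = 0.396
L/L_☉ = 10^(−0.4 × 0.396) = 0.6942

L/L_☉ ≈ 0.694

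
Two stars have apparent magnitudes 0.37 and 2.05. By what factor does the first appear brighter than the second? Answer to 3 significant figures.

4.70

Magnitude difference = -1.68
Flux ratio = 10^(−0.4 Δm) = 10^(−0.4 × -1.68) = 10^0.672 = 4.699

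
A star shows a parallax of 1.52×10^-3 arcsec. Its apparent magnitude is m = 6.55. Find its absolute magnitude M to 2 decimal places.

d = 1/p = 1/1.52×10^-3″ = 657.9 pc
5 log₁₀(d/10 pc) = 5 log₁₀(657.9) − 5 = 9.091
M = m − 5 log₁₀(d/10) = 6.55 − 9.091 = -2.541

M ≈ -2.54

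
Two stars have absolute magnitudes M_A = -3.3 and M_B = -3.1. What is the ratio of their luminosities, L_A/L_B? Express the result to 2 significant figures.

ΔM = M_A − M_B = -0.2
L_A/L_B = 10^(−0.4 ΔM) = 10^0.080 = 1.202

L_A/L_B ≈ 1.2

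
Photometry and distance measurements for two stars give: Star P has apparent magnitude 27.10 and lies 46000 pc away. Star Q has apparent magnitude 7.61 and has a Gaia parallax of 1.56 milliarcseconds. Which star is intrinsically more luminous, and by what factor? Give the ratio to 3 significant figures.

Star Q is more luminous, by a factor of 12100.

Star P: M = m − 5 log₁₀ d + 5 = 27.10 − 5·4.6628 + 5 = 8.786
Star Q: p = 1.56 mas = 1.56×10^-3″ → d = 1/p = 641.0 pc
Star Q: M = m − 5 log₁₀ d + 5 = 7.61 − 5·2.8069 + 5 = -1.424
ΔM = M_P − M_Q = 8.786 − (-1.424) = 10.211; smaller M is more luminous → Star Q.
L ratio = 10^(0.4 |ΔM|) = 10^4.084 = 12140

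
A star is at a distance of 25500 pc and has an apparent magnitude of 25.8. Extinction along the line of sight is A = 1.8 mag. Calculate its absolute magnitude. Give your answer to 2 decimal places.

M ≈ 6.97

5 log₁₀(d/10 pc) = 5 log₁₀(25500) − 5 = 17.033
M = m − 5 log₁₀(d/10) − A = 25.8 − 17.033 − 1.8 = 6.967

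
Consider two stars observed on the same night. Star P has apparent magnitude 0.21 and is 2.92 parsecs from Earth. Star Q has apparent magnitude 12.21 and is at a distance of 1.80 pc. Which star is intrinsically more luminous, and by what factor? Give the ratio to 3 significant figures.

Star P: M = m − 5 log₁₀ d + 5 = 0.21 − 5·0.4654 + 5 = 2.883
Star Q: M = m − 5 log₁₀ d + 5 = 12.21 − 5·0.2553 + 5 = 15.934
ΔM = M_P − M_Q = 2.883 − (15.934) = -13.051; smaller M is more luminous → Star P.
L ratio = 10^(0.4 |ΔM|) = 10^5.220 = 166000

Star P is more luminous, by a factor of 166000.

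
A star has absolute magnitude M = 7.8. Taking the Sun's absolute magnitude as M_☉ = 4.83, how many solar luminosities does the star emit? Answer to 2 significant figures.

L/L_☉ ≈ 0.065

M − M_☉ = 7.8 − 4.83 = 2.970
L/L_☉ = 10^(−0.4 (M − M_☉)) = 10^-1.188 = 0.06486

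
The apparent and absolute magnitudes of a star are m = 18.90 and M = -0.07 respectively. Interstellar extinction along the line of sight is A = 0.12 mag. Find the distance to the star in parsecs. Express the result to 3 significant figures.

m − M = 5 log₁₀(d/10 pc) + A  ⇒  18.90 − (-0.07) − 0.12 = 5 log₁₀(d/10)
18.850 = 5 log₁₀(d/10)
log₁₀ d = (m − M − A)/5 + 1 = 4.7700
d = 10^4.7700 = 58880 pc

d ≈ 58900 pc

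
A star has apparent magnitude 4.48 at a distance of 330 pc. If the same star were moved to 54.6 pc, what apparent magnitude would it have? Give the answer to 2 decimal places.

m ≈ 0.57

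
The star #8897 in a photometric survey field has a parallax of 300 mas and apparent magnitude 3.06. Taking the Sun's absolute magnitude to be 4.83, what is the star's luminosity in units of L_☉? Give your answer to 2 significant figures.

L/L_☉ ≈ 0.57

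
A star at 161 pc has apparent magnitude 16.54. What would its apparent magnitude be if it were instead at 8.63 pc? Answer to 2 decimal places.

m ≈ 10.19

Flux ∝ 1/d², so Δm = 5 log₁₀(d₂/d₁) = 5 log₁₀(8.63/161) = -6.354
m₂ = m₁ + Δm = 16.54 + (-6.354) = 10.186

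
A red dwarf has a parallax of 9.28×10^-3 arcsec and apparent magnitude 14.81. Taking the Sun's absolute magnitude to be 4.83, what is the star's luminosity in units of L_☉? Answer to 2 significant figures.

L/L_☉ ≈ 0.012

d = 1/p = 1/9.28×10^-3″ = 107.8 pc
M = m − 5 log₁₀ d + 5 = 14.81 − 5·2.0325 + 5 = 9.648
M − M_☉ = 9.648 − 4.83 = 4.818
L/L_☉ = 10^(−0.4 × 4.818) = 0.01183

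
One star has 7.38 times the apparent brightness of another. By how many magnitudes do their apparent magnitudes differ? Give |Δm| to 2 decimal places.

|Δm| ≈ 2.17

Pogson: Δm = −2.5 log₁₀(ratio) = −2.5 log₁₀(7.38) = −2.5 × 0.8681 = -2.170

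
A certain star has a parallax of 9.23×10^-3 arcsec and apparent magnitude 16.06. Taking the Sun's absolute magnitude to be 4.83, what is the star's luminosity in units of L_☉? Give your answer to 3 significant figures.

L/L_☉ ≈ 3.78×10^-3

d = 1/p = 1/9.23×10^-3″ = 108.3 pc
M = m − 5 log₁₀ d + 5 = 16.06 − 5·2.0348 + 5 = 10.886
M − M_☉ = 10.886 − 4.83 = 6.056
L/L_☉ = 10^(−0.4 × 6.056) = 3.781×10^-3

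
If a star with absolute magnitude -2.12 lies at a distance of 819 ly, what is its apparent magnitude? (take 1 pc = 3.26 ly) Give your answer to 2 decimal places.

m ≈ 4.88

d = 819 ly / 3.26 = 251.2 pc
m = M + 5 log₁₀ d − 5 = -2.12 + 5·2.4001 − 5 = 4.880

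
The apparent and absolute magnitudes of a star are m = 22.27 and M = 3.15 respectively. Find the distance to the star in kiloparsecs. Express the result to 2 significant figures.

μ = m − M = 19.120
m − M = 5 log₁₀ d − 5
log₁₀ d = (m − M)/5 + 1 = 4.8240
d = 10^4.8240 = 66680 pc
= 66.68 kpc

d ≈ 67 kpc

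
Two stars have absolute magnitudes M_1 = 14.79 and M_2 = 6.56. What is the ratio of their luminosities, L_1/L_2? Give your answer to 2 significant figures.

ΔM = M_1 − M_2 = 8.23
L_1/L_2 = 10^(−0.4 ΔM) = 10^-3.292 = 5.105×10^-4

L_1/L_2 ≈ 5.1×10^-4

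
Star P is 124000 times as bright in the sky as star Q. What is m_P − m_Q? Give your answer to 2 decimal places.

Pogson: Δm = −2.5 log₁₀(ratio) = −2.5 log₁₀(124000) = −2.5 × 5.0934 = -12.734
Star P is brighter, so it has the smaller magnitude: the difference is negative.

m_P − m_Q ≈ -12.73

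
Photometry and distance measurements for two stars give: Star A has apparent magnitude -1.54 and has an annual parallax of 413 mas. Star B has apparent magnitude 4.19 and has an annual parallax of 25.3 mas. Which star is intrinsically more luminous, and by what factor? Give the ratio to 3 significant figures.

Star B is more luminous, by a factor of 1.36.

Star A: p = 413 mas = 0.413″ → d = 1/p = 2.421 pc
Star A: M = m − 5 log₁₀ d + 5 = -1.54 − 5·0.3840 + 5 = 1.540
Star B: p = 25.3 mas = 0.0253″ → d = 1/p = 39.53 pc
Star B: M = m − 5 log₁₀ d + 5 = 4.19 − 5·1.5969 + 5 = 1.206
ΔM = M_A − M_B = 1.540 − (1.206) = 0.334; smaller M is more luminous → Star B.
L ratio = 10^(0.4 |ΔM|) = 10^0.134 = 1.360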